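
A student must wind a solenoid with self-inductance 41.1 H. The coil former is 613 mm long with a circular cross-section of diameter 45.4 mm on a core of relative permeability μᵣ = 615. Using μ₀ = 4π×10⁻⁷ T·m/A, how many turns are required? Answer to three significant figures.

N ≈ 4490 turns

A = π(d/2)² = π(2.270×10^-2 m)² = 1.619×10^-3 m².
From L = μ₀μᵣN²A/ℓ, N = √(Lℓ / (μ₀μᵣA)).
N = √[(41.1)(0.613) / ((4π×10⁻⁷)(615)×1.619×10^-3)] = √(2.014×10^7) ≈ 4487.5.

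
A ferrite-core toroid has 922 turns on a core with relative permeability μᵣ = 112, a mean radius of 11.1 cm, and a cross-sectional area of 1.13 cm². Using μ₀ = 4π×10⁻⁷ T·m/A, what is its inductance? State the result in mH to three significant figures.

L ≈ 19.4 mH

For a thin toroid, L = μ₀μᵣN²A/(2πR).
L = (4π×10⁻⁷)(112)(922)²(1.130×10^-4) / (2π×0.111 m) = 1.938×10^-2 H.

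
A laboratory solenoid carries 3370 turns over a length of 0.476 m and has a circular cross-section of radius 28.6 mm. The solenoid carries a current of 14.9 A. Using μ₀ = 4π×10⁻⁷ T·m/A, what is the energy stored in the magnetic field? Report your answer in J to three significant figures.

A = πr² = π(2.860×10^-2 m)² = 2.570×10^-3 m².
L = μ₀N²A/ℓ = (4π×10⁻⁷)(3370)²(2.570×10^-3)/(0.476) = 7.7045×10^-2 H.
U = ½LI² = ½(7.7045×10^-2)(14.9)² = 8.552 J.

U ≈ 8.55 J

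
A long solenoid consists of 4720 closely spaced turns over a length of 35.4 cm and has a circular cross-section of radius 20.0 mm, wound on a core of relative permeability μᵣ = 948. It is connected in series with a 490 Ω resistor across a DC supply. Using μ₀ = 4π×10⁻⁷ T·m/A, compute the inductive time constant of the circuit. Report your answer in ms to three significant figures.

A = πr² = π(2.000×10^-2 m)² = 1.257×10^-3 m².
L = μ₀μᵣN²A/ℓ = (4π×10⁻⁷)(948)(4720)²(1.257×10^-3)/(0.354) = 94.21 H.
τ = L/R = (94.21)/(490) = 0.1923 s.

τ ≈ 192 ms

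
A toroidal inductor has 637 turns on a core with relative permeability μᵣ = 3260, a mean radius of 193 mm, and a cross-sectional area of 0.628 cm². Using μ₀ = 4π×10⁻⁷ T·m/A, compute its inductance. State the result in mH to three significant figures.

L ≈ 86.1 mH

For a thin toroid, L = μ₀μᵣN²A/(2πR).
L = (4π×10⁻⁷)(3260)(637)²(6.280×10^-5) / (2π×0.193 m) = 8.609×10^-2 H.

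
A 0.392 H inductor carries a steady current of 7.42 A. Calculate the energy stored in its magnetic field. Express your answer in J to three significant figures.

Stored magnetic energy: U = ½LI².
U = ½(0.392 H)(7.42 A)² = 10.79 J.

U ≈ 10.8 J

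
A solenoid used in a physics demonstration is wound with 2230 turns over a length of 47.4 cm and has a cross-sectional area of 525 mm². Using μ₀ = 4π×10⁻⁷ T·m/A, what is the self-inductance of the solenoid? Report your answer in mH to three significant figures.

A = 525 mm² = 5.250×10^-4 m².
For a long solenoid, L = μ₀N²A/ℓ.
L = (4π×10⁻⁷)(2230)²(5.250×10^-4)/(0.474 m) = 6.922×10^-3 H.

L ≈ 6.92 mH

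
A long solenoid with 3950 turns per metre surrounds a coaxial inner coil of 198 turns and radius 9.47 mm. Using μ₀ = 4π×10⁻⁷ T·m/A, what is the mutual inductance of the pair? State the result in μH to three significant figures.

The outer solenoid produces a uniform field B₁ = μ₀n₁I₁ across the inner coil,
so the flux linkage is N₂Φ = N₂B₁A₂ = μ₀n₁N₂A₂·I₁, giving M = μ₀n₁N₂A₂.
A₂ = πr² = π(9.470×10^-3 m)² = 2.817×10^-4 m².
M = (4π×10⁻⁷)(3950)(198)(2.817×10^-4) = 2.769×10^-4 H.

M ≈ 277 μH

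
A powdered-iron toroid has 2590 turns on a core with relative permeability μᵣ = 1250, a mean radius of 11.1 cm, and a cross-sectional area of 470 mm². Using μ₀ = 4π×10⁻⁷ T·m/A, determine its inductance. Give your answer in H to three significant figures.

For a thin toroid, L = μ₀μᵣN²A/(2πR).
L = (4π×10⁻⁷)(1250)(2590)²(4.700×10^-4) / (2π×0.111 m) = 7.101 H.

L ≈ 7.10 H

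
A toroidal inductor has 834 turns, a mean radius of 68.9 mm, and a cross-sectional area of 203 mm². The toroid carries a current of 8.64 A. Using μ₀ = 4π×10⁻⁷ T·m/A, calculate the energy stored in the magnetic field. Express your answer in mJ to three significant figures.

U ≈ 15.3 mJ

L = μ₀N²A/(2πR) = (4π×10⁻⁷)(834)²(2.030×10^-4)/(2π×6.890×10^-2) = 4.099×10^-4 H.
U = ½LI² = ½(4.099×10^-4)(8.64)² = 1.530×10^-2 J.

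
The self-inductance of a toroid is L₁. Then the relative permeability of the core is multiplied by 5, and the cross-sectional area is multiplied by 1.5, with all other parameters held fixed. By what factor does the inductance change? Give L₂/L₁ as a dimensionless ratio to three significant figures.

For a toroid, L ∝ μᵣN²A/R.
L₂/L₁ = (5) × (1.5) = 7.50.

L₂/L₁ = 7.50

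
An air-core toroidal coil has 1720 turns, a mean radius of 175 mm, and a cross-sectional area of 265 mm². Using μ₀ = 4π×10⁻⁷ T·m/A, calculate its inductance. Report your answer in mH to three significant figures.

L ≈ 0.896 mH

For a thin toroid, L = μ₀N²A/(2πR).
L = (4π×10⁻⁷)(1720)²(2.650×10^-4) / (2π×0.175 m) = 8.960×10^-4 H.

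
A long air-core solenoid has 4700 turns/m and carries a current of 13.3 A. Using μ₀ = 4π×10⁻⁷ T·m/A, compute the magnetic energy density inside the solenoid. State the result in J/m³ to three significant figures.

u ≈ 2460 J/m³

B = μ₀nI = (4π×10⁻⁷)(4.700×10^3)(13.3) = 7.855×10^-2 T.
u = B²/(2μ₀) = (7.855×10^-2)²/(2×4π×10⁻⁷) = 2.455×10^3 J/m³.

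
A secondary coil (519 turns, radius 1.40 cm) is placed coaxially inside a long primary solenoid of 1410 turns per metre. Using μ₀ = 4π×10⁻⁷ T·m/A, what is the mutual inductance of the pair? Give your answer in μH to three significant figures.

M ≈ 566 μH

The outer solenoid produces a uniform field B₁ = μ₀n₁I₁ across the inner coil,
so the flux linkage is N₂Φ = N₂B₁A₂ = μ₀n₁N₂A₂·I₁, giving M = μ₀n₁N₂A₂.
A₂ = πr² = π(1.400×10^-2 m)² = 6.158×10^-4 m².
M = (4π×10⁻⁷)(1410)(519)(6.158×10^-4) = 5.662×10^-4 H.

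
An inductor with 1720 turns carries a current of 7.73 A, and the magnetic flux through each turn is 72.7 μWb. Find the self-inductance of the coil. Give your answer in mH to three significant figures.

Self-inductance is defined by L = NΦ_B/I (flux linkage over current).
L = (1720)(7.270×10^-5 Wb)/(7.73 A) = 1.618×10^-2 H.

L ≈ 16.2 mH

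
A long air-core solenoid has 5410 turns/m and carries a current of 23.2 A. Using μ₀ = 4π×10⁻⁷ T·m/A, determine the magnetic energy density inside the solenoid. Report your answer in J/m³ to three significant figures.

u ≈ 9900 J/m³

B = μ₀nI = (4π×10⁻⁷)(5.410×10^3)(23.2) = 0.1577 T.
u = B²/(2μ₀) = (0.1577)²/(2×4π×10⁻⁷) = 9.898×10^3 J/m³.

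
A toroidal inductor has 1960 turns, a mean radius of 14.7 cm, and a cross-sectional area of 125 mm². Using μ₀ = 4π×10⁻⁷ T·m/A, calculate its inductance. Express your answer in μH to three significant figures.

L ≈ 653 μH

For a thin toroid, L = μ₀N²A/(2πR).
L = (4π×10⁻⁷)(1960)²(1.250×10^-4) / (2π×0.147 m) = 6.533×10^-4 H.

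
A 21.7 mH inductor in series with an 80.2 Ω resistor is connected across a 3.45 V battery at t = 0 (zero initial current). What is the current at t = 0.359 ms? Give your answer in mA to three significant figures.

I ≈ 31.6 mA

τ = L/R = 2.170×10^-2/80.2 = 2.706×10^-4 s; final current I_∞ = ε/R = 3.45/80.2 = 4.302×10^-2 A.
I(t) = I_∞(1 − e^(−t/τ)) with t/τ = 1.327.
I = (4.302×10^-2)(1 − e^(−1.327)) = 3.160×10^-2 A.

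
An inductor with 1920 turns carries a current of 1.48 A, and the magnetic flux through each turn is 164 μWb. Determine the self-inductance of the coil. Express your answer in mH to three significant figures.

L ≈ 213 mH

Self-inductance is defined by L = NΦ_B/I (flux linkage over current).
L = (1920)(1.640×10^-4 Wb)/(1.48 A) = 0.2128 H.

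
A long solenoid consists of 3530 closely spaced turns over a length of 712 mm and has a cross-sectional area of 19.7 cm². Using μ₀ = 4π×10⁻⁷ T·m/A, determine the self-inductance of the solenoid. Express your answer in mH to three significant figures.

L ≈ 43.3 mH

A = 19.7 cm² = 1.970×10^-3 m².
For a long solenoid, L = μ₀N²A/ℓ.
L = (4π×10⁻⁷)(3530)²(1.970×10^-3)/(0.712 m) = 4.333×10^-2 H.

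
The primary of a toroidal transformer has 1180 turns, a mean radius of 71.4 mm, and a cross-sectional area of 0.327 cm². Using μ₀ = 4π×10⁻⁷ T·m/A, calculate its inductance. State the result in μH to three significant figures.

For a thin toroid, L = μ₀N²A/(2πR).
L = (4π×10⁻⁷)(1180)²(3.270×10^-5) / (2π×7.140×10^-2 m) = 1.275×10^-4 H.

L ≈ 128 μH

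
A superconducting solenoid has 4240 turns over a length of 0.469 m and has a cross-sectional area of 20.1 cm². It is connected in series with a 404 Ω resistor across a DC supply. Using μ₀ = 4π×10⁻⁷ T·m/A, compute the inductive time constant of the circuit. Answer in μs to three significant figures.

τ ≈ 240 μs

A = 20.1 cm² = 2.010×10^-3 m².
L = μ₀N²A/ℓ = (4π×10⁻⁷)(4240)²(2.010×10^-3)/(0.469) = 9.682×10^-2 H.
τ = L/R = (9.682×10^-2)/(404) = 2.397×10^-4 s.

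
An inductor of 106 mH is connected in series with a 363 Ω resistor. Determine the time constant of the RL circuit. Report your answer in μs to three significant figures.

τ = L/R = (0.106 H)/(363 Ω) = 2.920×10^-4 s.

τ ≈ 292 μs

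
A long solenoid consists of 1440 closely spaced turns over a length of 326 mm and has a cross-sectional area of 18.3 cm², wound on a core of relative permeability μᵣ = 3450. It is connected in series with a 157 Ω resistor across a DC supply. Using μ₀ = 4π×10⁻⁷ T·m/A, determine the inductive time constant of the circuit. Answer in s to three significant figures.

τ ≈ 0.321 s

A = 18.3 cm² = 1.830×10^-3 m².
L = μ₀μᵣN²A/ℓ = (4π×10⁻⁷)(3450)(1440)²(1.830×10^-3)/(0.326) = 50.46 H.
τ = L/R = (50.46)/(157) = 0.3214 s.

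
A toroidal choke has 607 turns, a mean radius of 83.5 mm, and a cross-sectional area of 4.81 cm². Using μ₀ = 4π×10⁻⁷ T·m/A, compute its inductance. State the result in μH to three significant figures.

L ≈ 424 μH

For a thin toroid, L = μ₀N²A/(2πR).
L = (4π×10⁻⁷)(607)²(4.810×10^-4) / (2π×8.350×10^-2 m) = 4.2449×10^-4 H.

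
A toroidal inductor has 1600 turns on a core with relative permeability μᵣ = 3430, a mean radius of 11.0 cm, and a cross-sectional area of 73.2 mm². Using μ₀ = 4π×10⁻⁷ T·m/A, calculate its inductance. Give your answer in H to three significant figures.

L ≈ 1.17 H

For a thin toroid, L = μ₀μᵣN²A/(2πR).
L = (4π×10⁻⁷)(3430)(1600)²(7.320×10^-5) / (2π×0.11 m) = 1.169 H.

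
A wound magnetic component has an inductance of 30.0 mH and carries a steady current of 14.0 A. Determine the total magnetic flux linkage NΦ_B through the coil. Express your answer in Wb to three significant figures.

From L = NΦ_B/I, the flux linkage is NΦ_B = LI.
NΦ_B = (3.000×10^-2 H)(14.0 A) = 0.42 Wb.

NΦ_B ≈ 0.420 Wb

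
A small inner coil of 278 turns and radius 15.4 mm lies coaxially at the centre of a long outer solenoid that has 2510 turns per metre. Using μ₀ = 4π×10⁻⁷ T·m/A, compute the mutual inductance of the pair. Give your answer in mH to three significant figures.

The outer solenoid produces a uniform field B₁ = μ₀n₁I₁ across the inner coil,
so the flux linkage is N₂Φ = N₂B₁A₂ = μ₀n₁N₂A₂·I₁, giving M = μ₀n₁N₂A₂.
A₂ = πr² = π(1.540×10^-2 m)² = 7.451×10^-4 m².
M = (4π×10⁻⁷)(2510)(278)(7.451×10^-4) = 6.533×10^-4 H.

M ≈ 0.653 mH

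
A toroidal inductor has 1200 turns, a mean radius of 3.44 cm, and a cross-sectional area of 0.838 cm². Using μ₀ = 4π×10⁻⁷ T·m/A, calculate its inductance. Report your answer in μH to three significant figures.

L ≈ 702 μH

For a thin toroid, L = μ₀N²A/(2πR).
L = (4π×10⁻⁷)(1200)²(8.380×10^-5) / (2π×3.440×10^-2 m) = 7.016×10^-4 H.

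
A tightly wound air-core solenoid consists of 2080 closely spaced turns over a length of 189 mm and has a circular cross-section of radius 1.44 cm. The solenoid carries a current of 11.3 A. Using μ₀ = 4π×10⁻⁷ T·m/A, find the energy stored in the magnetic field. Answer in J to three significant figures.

U ≈ 1.20 J

A = πr² = π(1.440×10^-2 m)² = 6.514×10^-4 m².
L = μ₀N²A/ℓ = (4π×10⁻⁷)(2080)²(6.514×10^-4)/(0.189) = 1.874×10^-2 H.
U = ½LI² = ½(1.874×10^-2)(11.3)² = 1.196 J.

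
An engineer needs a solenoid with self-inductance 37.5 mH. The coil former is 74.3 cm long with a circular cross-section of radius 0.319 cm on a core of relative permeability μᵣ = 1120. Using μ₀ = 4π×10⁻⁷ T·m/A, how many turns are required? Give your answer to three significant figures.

N ≈ 787 turns

A = πr² = π(3.190×10^-3 m)² = 3.197×10^-5 m².
From L = μ₀μᵣN²A/ℓ, N = √(Lℓ / (μ₀μᵣA)).
N = √[(3.750×10^-2)(0.743) / ((4π×10⁻⁷)(1120)×3.197×10^-5)] = √(6.192×10^5) ≈ 786.9.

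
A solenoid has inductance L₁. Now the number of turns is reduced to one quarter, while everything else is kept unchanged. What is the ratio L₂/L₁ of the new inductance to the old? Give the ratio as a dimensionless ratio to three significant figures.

For a solenoid, L ∝ μᵣN²A/ℓ.
L₂/L₁ = (0.25)^2 = 0.0625.

L₂/L₁ = 0.0625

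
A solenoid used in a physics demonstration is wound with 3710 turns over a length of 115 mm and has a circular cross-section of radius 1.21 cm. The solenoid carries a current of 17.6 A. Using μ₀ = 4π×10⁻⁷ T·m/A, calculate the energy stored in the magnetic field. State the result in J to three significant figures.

A = πr² = π(1.210×10^-2 m)² = 4.600×10^-4 m².
L = μ₀N²A/ℓ = (4π×10⁻⁷)(3710)²(4.600×10^-4)/(0.115) = 6.918×10^-2 H.
U = ½LI² = ½(6.918×10^-2)(17.6)² = 10.71 J.

U ≈ 10.7 J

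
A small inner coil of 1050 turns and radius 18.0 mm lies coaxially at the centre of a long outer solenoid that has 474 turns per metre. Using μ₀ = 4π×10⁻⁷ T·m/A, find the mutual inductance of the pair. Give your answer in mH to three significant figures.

M ≈ 0.637 mH

The outer solenoid produces a uniform field B₁ = μ₀n₁I₁ across the inner coil,
so the flux linkage is N₂Φ = N₂B₁A₂ = μ₀n₁N₂A₂·I₁, giving M = μ₀n₁N₂A₂.
A₂ = πr² = π(1.800×10^-2 m)² = 1.018×10^-3 m².
M = (4π×10⁻⁷)(474)(1050)(1.018×10^-3) = 6.366×10^-4 H.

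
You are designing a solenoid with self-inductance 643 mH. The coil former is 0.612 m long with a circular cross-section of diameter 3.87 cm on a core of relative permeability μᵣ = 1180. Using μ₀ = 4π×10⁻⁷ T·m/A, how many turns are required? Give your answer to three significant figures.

N ≈ 475 turns

A = π(d/2)² = π(1.935×10^-2 m)² = 1.176×10^-3 m².
From L = μ₀μᵣN²A/ℓ, N = √(Lℓ / (μ₀μᵣA)).
N = √[(0.643)(0.612) / ((4π×10⁻⁷)(1180)×1.176×10^-3)] = √(2.256×10^5) ≈ 475.0.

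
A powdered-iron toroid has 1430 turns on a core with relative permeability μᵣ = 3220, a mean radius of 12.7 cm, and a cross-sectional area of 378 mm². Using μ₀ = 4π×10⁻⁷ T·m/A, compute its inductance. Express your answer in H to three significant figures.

L ≈ 3.92 H

For a thin toroid, L = μ₀μᵣN²A/(2πR).
L = (4π×10⁻⁷)(3220)(1430)²(3.780×10^-4) / (2π×0.127 m) = 3.92 H.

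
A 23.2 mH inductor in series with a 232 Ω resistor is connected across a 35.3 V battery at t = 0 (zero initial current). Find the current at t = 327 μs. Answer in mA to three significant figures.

I ≈ 146 mA

τ = L/R = 2.320×10^-2/232 = 1.000×10^-4 s; final current I_∞ = ε/R = 35.3/232 = 0.1522 A.
I(t) = I_∞(1 − e^(−t/τ)) with t/τ = 3.270.
I = (0.1522)(1 − e^(−3.270)) = 0.1464 A.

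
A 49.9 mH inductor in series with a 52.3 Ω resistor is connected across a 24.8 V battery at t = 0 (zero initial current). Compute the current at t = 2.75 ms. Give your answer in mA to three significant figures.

τ = L/R = 4.990×10^-2/52.3 = 9.541×10^-4 s; final current I_∞ = ε/R = 24.8/52.3 = 0.4742 A.
I(t) = I_∞(1 − e^(−t/τ)) with t/τ = 2.882.
I = (0.4742)(1 − e^(−2.882)) = 0.4476 A.

I ≈ 448 mA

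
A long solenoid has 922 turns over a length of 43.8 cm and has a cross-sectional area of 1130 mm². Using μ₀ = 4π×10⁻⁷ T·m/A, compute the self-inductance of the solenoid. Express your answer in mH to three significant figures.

A = 1130 mm² = 1.130×10^-3 m².
For a long solenoid, L = μ₀N²A/ℓ.
L = (4π×10⁻⁷)(922)²(1.130×10^-3)/(0.438 m) = 2.756×10^-3 H.

L ≈ 2.76 mH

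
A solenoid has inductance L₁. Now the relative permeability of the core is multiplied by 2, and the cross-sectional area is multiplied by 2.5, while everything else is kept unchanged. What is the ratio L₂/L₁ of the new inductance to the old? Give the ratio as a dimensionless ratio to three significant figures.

L₂/L₁ = 5.00

For a solenoid, L ∝ μᵣN²A/ℓ.
L₂/L₁ = (2) × (2.5) = 5.00.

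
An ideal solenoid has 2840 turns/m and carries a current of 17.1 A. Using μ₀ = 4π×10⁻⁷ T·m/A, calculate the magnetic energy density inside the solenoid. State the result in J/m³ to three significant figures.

u ≈ 1480 J/m³

B = μ₀nI = (4π×10⁻⁷)(2.840×10^3)(17.1) = 6.103×10^-2 T.
u = B²/(2μ₀) = (6.103×10^-2)²/(2×4π×10⁻⁷) = 1.482×10^3 J/m³.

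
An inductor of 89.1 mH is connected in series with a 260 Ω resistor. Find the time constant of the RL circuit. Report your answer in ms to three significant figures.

τ ≈ 0.343 ms

τ = L/R = (8.910×10^-2 H)/(260 Ω) = 3.427×10^-4 s.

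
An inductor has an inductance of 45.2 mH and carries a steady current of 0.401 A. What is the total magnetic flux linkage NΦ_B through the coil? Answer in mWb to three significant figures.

From L = NΦ_B/I, the flux linkage is NΦ_B = LI.
NΦ_B = (4.520×10^-2 H)(0.401 A) = 1.813×10^-2 Wb.

NΦ_B ≈ 18.1 mWb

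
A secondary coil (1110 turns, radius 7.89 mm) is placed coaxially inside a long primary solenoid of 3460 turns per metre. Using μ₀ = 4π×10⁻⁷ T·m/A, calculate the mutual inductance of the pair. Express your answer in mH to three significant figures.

The outer solenoid produces a uniform field B₁ = μ₀n₁I₁ across the inner coil,
so the flux linkage is N₂Φ = N₂B₁A₂ = μ₀n₁N₂A₂·I₁, giving M = μ₀n₁N₂A₂.
A₂ = πr² = π(7.890×10^-3 m)² = 1.956×10^-4 m².
M = (4π×10⁻⁷)(3460)(1110)(1.956×10^-4) = 9.439×10^-4 H.

M ≈ 0.944 mH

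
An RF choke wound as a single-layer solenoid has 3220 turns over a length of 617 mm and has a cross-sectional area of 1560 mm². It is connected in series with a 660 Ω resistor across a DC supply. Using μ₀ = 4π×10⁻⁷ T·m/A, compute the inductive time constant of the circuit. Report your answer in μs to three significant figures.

A = 1560 mm² = 1.560×10^-3 m².
L = μ₀N²A/ℓ = (4π×10⁻⁷)(3220)²(1.560×10^-3)/(0.617) = 3.294×10^-2 H.
τ = L/R = (3.294×10^-2)/(660) = 4.991×10^-5 s.

τ ≈ 49.9 μs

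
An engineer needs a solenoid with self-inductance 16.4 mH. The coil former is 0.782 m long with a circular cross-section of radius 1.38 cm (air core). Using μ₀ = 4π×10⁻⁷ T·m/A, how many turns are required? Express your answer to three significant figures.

A = πr² = π(1.380×10^-2 m)² = 5.983×10^-4 m².
From L = μ₀N²A/ℓ, N = √(Lℓ / (μ₀A)).
N = √[(1.640×10^-2)(0.782) / ((4π×10⁻⁷)×5.983×10^-4)] = √(1.706×10^7) ≈ 4130.2.

N ≈ 4130 turns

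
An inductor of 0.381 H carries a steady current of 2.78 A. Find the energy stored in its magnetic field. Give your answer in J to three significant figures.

U ≈ 1.47 J

Stored magnetic energy: U = ½LI².
U = ½(0.381 H)(2.78 A)² = 1.472 J.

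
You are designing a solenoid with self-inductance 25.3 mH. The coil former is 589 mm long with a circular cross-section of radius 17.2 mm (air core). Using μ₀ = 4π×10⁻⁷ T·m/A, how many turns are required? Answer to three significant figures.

N ≈ 3570 turns

A = πr² = π(1.720×10^-2 m)² = 9.294×10^-4 m².
From L = μ₀N²A/ℓ, N = √(Lℓ / (μ₀A)).
N = √[(2.530×10^-2)(0.589) / ((4π×10⁻⁷)×9.294×10^-4)] = √(1.276×10^7) ≈ 3572.0.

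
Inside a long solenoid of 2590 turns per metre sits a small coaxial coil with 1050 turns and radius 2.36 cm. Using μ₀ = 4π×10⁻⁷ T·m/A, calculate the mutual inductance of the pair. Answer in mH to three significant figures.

The outer solenoid produces a uniform field B₁ = μ₀n₁I₁ across the inner coil,
so the flux linkage is N₂Φ = N₂B₁A₂ = μ₀n₁N₂A₂·I₁, giving M = μ₀n₁N₂A₂.
A₂ = πr² = π(2.360×10^-2 m)² = 1.750×10^-3 m².
M = (4π×10⁻⁷)(2590)(1050)(1.750×10^-3) = 5.980×10^-3 H.

M ≈ 5.98 mH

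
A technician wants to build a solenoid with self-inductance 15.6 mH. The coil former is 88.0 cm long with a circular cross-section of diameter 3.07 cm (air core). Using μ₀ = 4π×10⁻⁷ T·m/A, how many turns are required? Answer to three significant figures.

N ≈ 3840 turns

A = π(d/2)² = π(1.535×10^-2 m)² = 7.402×10^-4 m².
From L = μ₀N²A/ℓ, N = √(Lℓ / (μ₀A)).
N = √[(1.560×10^-2)(0.88) / ((4π×10⁻⁷)×7.402×10^-4)] = √(1.476×10^7) ≈ 3841.6.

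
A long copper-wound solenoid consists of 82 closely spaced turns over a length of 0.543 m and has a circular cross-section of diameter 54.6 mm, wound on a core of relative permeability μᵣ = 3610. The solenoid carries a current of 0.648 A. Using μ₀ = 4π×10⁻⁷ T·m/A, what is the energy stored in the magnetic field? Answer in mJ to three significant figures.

A = π(d/2)² = π(2.730×10^-2 m)² = 2.341×10^-3 m².
L = μ₀μᵣN²A/ℓ = (4π×10⁻⁷)(3610)(82)²(2.341×10^-3)/(0.543) = 0.1315 H.
U = ½LI² = ½(0.1315)(0.648)² = 2.761×10^-2 J.

U ≈ 27.6 mJ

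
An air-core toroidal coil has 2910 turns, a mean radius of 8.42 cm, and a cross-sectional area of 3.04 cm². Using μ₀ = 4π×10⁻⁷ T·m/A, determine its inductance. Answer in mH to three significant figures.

L ≈ 6.11 mH

For a thin toroid, L = μ₀N²A/(2πR).
L = (4π×10⁻⁷)(2910)²(3.040×10^-4) / (2π×8.420×10^-2 m) = 6.1147×10^-3 H.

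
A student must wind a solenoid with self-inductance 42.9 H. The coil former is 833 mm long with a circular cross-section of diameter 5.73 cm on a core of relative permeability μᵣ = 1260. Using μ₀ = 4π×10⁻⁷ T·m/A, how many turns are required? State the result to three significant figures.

A = π(d/2)² = π(2.865×10^-2 m)² = 2.579×10^-3 m².
From L = μ₀μᵣN²A/ℓ, N = √(Lℓ / (μ₀μᵣA)).
N = √[(42.9)(0.833) / ((4π×10⁻⁷)(1260)×2.579×10^-3)] = √(8.752×10^6) ≈ 2958.4.

N ≈ 2960 turns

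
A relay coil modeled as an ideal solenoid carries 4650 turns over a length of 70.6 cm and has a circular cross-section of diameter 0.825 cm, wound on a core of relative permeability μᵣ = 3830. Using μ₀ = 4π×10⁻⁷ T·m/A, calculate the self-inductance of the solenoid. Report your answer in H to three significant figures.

A = π(d/2)² = π(4.125×10^-3 m)² = 5.346×10^-5 m².
For a long solenoid, L = μ₀μᵣN²A/ℓ.
L = (4π×10⁻⁷)(3830)(4650)²(5.346×10^-5)/(0.706 m) = 7.88 H.

L ≈ 7.88 H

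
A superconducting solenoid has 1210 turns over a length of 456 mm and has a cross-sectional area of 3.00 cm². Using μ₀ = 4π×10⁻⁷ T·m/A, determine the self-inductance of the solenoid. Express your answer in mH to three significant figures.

L ≈ 1.21 mH

A = 3.00 cm² = 3.000×10^-4 m².
For a long solenoid, L = μ₀N²A/ℓ.
L = (4π×10⁻⁷)(1210)²(3.000×10^-4)/(0.456 m) = 1.210×10^-3 H.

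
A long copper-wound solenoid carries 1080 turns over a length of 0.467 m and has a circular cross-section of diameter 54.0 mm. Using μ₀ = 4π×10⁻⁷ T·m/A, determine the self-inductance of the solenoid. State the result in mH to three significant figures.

A = π(d/2)² = π(2.700×10^-2 m)² = 2.290×10^-3 m².
For a long solenoid, L = μ₀N²A/ℓ.
L = (4π×10⁻⁷)(1080)²(2.290×10^-3)/(0.467 m) = 7.188×10^-3 H.

L ≈ 7.19 mH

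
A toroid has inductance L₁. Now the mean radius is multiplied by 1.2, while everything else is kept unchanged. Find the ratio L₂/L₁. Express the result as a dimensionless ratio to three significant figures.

L₂/L₁ = 0.833

For a toroid, L ∝ μᵣN²A/R.
L₂/L₁ = (1.2)^-1 = 0.833.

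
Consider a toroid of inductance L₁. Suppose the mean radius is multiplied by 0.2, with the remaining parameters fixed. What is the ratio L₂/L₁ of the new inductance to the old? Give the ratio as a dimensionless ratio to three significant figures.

For a toroid, L ∝ μᵣN²A/R.
L₂/L₁ = (0.2)^-1 = 5.00.

L₂/L₁ = 5.00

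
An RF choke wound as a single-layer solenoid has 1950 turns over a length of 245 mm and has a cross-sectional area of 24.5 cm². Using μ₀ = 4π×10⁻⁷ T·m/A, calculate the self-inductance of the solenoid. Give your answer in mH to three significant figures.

L ≈ 47.8 mH

A = 24.5 cm² = 2.450×10^-3 m².
For a long solenoid, L = μ₀N²A/ℓ.
L = (4π×10⁻⁷)(1950)²(2.450×10^-3)/(0.245 m) = 4.778×10^-2 H.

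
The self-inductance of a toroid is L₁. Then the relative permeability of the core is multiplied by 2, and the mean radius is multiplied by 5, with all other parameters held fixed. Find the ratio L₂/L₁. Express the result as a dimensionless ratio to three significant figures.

L₂/L₁ = 0.400

For a toroid, L ∝ μᵣN²A/R.
L₂/L₁ = (2) × (5)^-1 = 0.400.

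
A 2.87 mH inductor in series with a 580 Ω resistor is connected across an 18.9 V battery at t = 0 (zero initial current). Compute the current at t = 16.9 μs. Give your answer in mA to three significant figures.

τ = L/R = 2.870×10^-3/580 = 4.948×10^-6 s; final current I_∞ = ε/R = 18.9/580 = 3.259×10^-2 A.
I(t) = I_∞(1 − e^(−t/τ)) with t/τ = 3.415.
I = (3.259×10^-2)(1 − e^(−3.415)) = 3.152×10^-2 A.

I ≈ 31.5 mA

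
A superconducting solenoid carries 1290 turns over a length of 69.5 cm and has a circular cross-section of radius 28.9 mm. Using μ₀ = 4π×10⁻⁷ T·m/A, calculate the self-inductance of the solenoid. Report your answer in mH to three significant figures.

A = πr² = π(2.890×10^-2 m)² = 2.624×10^-3 m².
For a long solenoid, L = μ₀N²A/ℓ.
L = (4π×10⁻⁷)(1290)²(2.624×10^-3)/(0.695 m) = 7.89496×10^-3 H.

L ≈ 7.89 mH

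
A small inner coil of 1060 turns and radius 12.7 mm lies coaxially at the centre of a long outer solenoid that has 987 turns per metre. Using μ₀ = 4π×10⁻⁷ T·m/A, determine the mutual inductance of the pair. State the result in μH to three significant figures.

The outer solenoid produces a uniform field B₁ = μ₀n₁I₁ across the inner coil,
so the flux linkage is N₂Φ = N₂B₁A₂ = μ₀n₁N₂A₂·I₁, giving M = μ₀n₁N₂A₂.
A₂ = πr² = π(1.270×10^-2 m)² = 5.067×10^-4 m².
M = (4π×10⁻⁷)(987)(1060)(5.067×10^-4) = 6.662×10^-4 H.

M ≈ 666 μH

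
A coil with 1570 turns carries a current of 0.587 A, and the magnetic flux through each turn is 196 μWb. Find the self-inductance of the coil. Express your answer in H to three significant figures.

L ≈ 0.524 H

Self-inductance is defined by L = NΦ_B/I (flux linkage over current).
L = (1570)(1.960×10^-4 Wb)/(0.587 A) = 0.5242 H.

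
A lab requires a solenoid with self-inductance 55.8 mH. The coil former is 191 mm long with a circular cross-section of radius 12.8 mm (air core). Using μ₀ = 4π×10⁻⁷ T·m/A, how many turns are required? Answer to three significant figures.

A = πr² = π(1.280×10^-2 m)² = 5.147×10^-4 m².
From L = μ₀N²A/ℓ, N = √(Lℓ / (μ₀A)).
N = √[(5.580×10^-2)(0.191) / ((4π×10⁻⁷)×5.147×10^-4)] = √(1.648×10^7) ≈ 4059.2.

N ≈ 4060 turns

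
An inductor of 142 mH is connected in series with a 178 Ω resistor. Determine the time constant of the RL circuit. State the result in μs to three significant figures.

τ ≈ 798 μs

τ = L/R = (0.142 H)/(178 Ω) = 7.978×10^-4 s.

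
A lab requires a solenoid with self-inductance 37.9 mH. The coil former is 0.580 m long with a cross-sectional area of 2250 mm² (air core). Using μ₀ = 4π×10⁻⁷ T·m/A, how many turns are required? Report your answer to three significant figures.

A = 2250 mm² = 2.250×10^-3 m².
From L = μ₀N²A/ℓ, N = √(Lℓ / (μ₀A)).
N = √[(3.790×10^-2)(0.58) / ((4π×10⁻⁷)×2.250×10^-3)] = √(7.7745×10^6) ≈ 2788.3.

N ≈ 2790 turns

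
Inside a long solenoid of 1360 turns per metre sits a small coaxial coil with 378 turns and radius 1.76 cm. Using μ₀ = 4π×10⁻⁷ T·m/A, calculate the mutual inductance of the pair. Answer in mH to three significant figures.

M ≈ 0.629 mH

The outer solenoid produces a uniform field B₁ = μ₀n₁I₁ across the inner coil,
so the flux linkage is N₂Φ = N₂B₁A₂ = μ₀n₁N₂A₂·I₁, giving M = μ₀n₁N₂A₂.
A₂ = πr² = π(1.760×10^-2 m)² = 9.731×10^-4 m².
M = (4π×10⁻⁷)(1360)(378)(9.731×10^-4) = 6.287×10^-4 H.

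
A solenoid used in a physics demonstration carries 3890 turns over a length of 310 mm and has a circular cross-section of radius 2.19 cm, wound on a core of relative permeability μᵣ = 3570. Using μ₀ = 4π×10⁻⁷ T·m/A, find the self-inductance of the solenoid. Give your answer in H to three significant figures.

A = πr² = π(2.190×10^-2 m)² = 1.507×10^-3 m².
For a long solenoid, L = μ₀μᵣN²A/ℓ.
L = (4π×10⁻⁷)(3570)(3890)²(1.507×10^-3)/(0.31 m) = 330 H.

L ≈ 330 H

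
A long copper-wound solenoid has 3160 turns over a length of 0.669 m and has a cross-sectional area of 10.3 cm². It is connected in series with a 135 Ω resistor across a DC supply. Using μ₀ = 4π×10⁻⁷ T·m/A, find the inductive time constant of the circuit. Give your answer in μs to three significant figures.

τ ≈ 143 μs

A = 10.3 cm² = 1.030×10^-3 m².
L = μ₀N²A/ℓ = (4π×10⁻⁷)(3160)²(1.030×10^-3)/(0.669) = 1.932×10^-2 H.
τ = L/R = (1.932×10^-2)/(135) = 1.431×10^-4 s.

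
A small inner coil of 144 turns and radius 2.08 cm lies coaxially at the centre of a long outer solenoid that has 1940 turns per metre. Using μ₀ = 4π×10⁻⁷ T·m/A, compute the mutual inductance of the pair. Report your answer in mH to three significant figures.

M ≈ 0.477 mH

The outer solenoid produces a uniform field B₁ = μ₀n₁I₁ across the inner coil,
so the flux linkage is N₂Φ = N₂B₁A₂ = μ₀n₁N₂A₂·I₁, giving M = μ₀n₁N₂A₂.
A₂ = πr² = π(2.080×10^-2 m)² = 1.359×10^-3 m².
M = (4π×10⁻⁷)(1940)(144)(1.359×10^-3) = 4.771×10^-4 H.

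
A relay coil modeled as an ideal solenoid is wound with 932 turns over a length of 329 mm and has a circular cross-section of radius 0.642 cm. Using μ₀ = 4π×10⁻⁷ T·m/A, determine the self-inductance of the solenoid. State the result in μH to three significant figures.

A = πr² = π(6.420×10^-3 m)² = 1.2949×10^-4 m².
For a long solenoid, L = μ₀N²A/ℓ.
L = (4π×10⁻⁷)(932)²(1.2949×10^-4)/(0.329 m) = 4.296×10^-4 H.

L ≈ 430 μH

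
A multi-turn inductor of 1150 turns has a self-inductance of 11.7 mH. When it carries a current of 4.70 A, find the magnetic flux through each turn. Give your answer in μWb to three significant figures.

Φ_B ≈ 47.8 μWb

From L = NΦ_B/I, the flux per turn is Φ_B = LI/N.
Φ_B = (1.170×10^-2 H)(4.70 A)/1150 = 4.782×10^-5 Wb.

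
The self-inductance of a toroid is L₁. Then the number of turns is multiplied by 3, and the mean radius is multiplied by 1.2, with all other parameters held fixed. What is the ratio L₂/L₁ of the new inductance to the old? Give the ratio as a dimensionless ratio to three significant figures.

For a toroid, L ∝ μᵣN²A/R.
L₂/L₁ = (3)^2 × (1.2)^-1 = 7.50.

L₂/L₁ = 7.50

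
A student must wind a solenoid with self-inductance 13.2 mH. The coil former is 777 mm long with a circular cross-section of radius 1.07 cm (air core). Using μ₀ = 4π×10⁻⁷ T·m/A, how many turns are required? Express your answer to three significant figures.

N ≈ 4760 turns

A = πr² = π(1.070×10^-2 m)² = 3.597×10^-4 m².
From L = μ₀N²A/ℓ, N = √(Lℓ / (μ₀A)).
N = √[(1.320×10^-2)(0.777) / ((4π×10⁻⁷)×3.597×10^-4)] = √(2.269×10^7) ≈ 4763.6.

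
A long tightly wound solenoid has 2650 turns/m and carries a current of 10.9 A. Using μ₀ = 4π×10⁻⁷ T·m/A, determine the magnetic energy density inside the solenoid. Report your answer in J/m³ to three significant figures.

u ≈ 524 J/m³

B = μ₀nI = (4π×10⁻⁷)(2.650×10^3)(10.9) = 3.630×10^-2 T.
u = B²/(2μ₀) = (3.630×10^-2)²/(2×4π×10⁻⁷) = 524.2 J/m³.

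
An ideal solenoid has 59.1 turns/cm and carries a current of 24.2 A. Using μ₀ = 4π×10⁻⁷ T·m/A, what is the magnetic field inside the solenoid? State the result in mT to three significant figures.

Inside a long solenoid, B = μ₀nI.
B = (4π×10⁻⁷)(5.910×10^3 m⁻¹)(24.2 A) = 0.1797 T.

B ≈ 180 mT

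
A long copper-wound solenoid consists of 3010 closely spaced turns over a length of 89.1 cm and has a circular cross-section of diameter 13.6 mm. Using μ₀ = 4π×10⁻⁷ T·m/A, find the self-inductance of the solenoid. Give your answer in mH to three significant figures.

L ≈ 1.86 mH

A = π(d/2)² = π(6.800×10^-3 m)² = 1.453×10^-4 m².
For a long solenoid, L = μ₀N²A/ℓ.
L = (4π×10⁻⁷)(3010)²(1.453×10^-4)/(0.891 m) = 1.856×10^-3 H.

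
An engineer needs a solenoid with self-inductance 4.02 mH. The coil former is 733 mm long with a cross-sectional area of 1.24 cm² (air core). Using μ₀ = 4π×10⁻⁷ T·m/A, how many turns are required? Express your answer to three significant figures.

N ≈ 4350 turns

A = 1.24 cm² = 1.240×10^-4 m².
From L = μ₀N²A/ℓ, N = √(Lℓ / (μ₀A)).
N = √[(4.020×10^-3)(0.733) / ((4π×10⁻⁷)×1.240×10^-4)] = √(1.891×10^7) ≈ 4348.6.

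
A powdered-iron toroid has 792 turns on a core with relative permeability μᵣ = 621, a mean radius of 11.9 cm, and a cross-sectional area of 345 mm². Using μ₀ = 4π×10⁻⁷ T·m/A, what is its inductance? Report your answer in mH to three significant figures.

L ≈ 226 mH

For a thin toroid, L = μ₀μᵣN²A/(2πR).
L = (4π×10⁻⁷)(621)(792)²(3.450×10^-4) / (2π×0.119 m) = 0.2259 H.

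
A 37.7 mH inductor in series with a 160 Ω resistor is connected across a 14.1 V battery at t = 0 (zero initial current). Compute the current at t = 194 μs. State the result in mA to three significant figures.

I ≈ 49.4 mA

τ = L/R = 3.770×10^-2/160 = 2.356×10^-4 s; final current I_∞ = ε/R = 14.1/160 = 8.812×10^-2 A.
I(t) = I_∞(1 − e^(−t/τ)) with t/τ = 0.823.
I = (8.812×10^-2)(1 − e^(−0.823)) = 4.944×10^-2 A.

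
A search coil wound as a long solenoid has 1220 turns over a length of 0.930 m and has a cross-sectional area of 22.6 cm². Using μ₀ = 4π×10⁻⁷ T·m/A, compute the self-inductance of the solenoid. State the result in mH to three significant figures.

A = 22.6 cm² = 2.260×10^-3 m².
For a long solenoid, L = μ₀N²A/ℓ.
L = (4π×10⁻⁷)(1220)²(2.260×10^-3)/(0.93 m) = 4.545×10^-3 H.

L ≈ 4.55 mH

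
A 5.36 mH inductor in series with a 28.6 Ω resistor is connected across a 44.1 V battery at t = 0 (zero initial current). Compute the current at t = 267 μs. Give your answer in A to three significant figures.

τ = L/R = 5.360×10^-3/28.6 = 1.874×10^-4 s; final current I_∞ = ε/R = 44.1/28.6 = 1.542 A.
I(t) = I_∞(1 − e^(−t/τ)) with t/τ = 1.425.
I = (1.542)(1 − e^(−1.425)) = 1.171 A.

I ≈ 1.17 A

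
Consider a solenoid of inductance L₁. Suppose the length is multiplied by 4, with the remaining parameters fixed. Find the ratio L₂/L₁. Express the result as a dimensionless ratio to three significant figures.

L₂/L₁ = 0.250

For a solenoid, L ∝ μᵣN²A/ℓ.
L₂/L₁ = (4)^-1 = 0.250.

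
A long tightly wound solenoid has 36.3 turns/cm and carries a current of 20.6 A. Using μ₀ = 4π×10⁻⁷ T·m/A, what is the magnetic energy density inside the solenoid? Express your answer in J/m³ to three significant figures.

B = μ₀nI = (4π×10⁻⁷)(3.630×10^3)(20.6) = 9.397×10^-2 T.
u = B²/(2μ₀) = (9.397×10^-2)²/(2×4π×10⁻⁷) = 3.513×10^3 J/m³.

u ≈ 3510 J/m³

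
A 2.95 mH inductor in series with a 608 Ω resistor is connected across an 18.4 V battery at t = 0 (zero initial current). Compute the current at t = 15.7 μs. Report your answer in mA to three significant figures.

I ≈ 29.1 mA

τ = L/R = 2.950×10^-3/608 = 4.852×10^-6 s; final current I_∞ = ε/R = 18.4/608 = 3.026×10^-2 A.
I(t) = I_∞(1 − e^(−t/τ)) with t/τ = 3.236.
I = (3.026×10^-2)(1 − e^(−3.236)) = 2.907×10^-2 A.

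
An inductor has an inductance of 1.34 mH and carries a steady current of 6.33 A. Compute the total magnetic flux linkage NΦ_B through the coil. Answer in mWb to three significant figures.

From L = NΦ_B/I, the flux linkage is NΦ_B = LI.
NΦ_B = (1.340×10^-3 H)(6.33 A) = 8.482×10^-3 Wb.

NΦ_B ≈ 8.48 mWb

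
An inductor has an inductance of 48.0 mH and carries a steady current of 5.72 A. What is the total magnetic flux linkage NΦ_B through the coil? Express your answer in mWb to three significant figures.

From L = NΦ_B/I, the flux linkage is NΦ_B = LI.
NΦ_B = (4.800×10^-2 H)(5.72 A) = 0.2746 Wb.

NΦ_B ≈ 275 mWb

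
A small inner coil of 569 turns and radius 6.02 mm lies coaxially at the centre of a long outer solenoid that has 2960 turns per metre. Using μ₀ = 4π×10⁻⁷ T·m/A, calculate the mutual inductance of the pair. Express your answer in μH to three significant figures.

M ≈ 241 μH

The outer solenoid produces a uniform field B₁ = μ₀n₁I₁ across the inner coil,
so the flux linkage is N₂Φ = N₂B₁A₂ = μ₀n₁N₂A₂·I₁, giving M = μ₀n₁N₂A₂.
A₂ = πr² = π(6.020×10^-3 m)² = 1.139×10^-4 m².
M = (4π×10⁻⁷)(2960)(569)(1.139×10^-4) = 2.410×10^-4 H.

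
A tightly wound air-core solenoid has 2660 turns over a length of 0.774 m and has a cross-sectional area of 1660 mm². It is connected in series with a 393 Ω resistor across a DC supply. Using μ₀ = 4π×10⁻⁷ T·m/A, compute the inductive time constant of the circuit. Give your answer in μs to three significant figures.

A = 1660 mm² = 1.660×10^-3 m².
L = μ₀N²A/ℓ = (4π×10⁻⁷)(2660)²(1.660×10^-3)/(0.774) = 1.907×10^-2 H.
τ = L/R = (1.907×10^-2)/(393) = 4.852×10^-5 s.

τ ≈ 48.5 μs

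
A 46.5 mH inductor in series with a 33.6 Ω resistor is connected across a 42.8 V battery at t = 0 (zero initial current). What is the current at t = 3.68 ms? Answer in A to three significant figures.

I ≈ 1.18 A

τ = L/R = 4.650×10^-2/33.6 = 1.384×10^-3 s; final current I_∞ = ε/R = 42.8/33.6 = 1.274 A.
I(t) = I_∞(1 − e^(−t/τ)) with t/τ = 2.659.
I = (1.274)(1 − e^(−2.659)) = 1.1846 A.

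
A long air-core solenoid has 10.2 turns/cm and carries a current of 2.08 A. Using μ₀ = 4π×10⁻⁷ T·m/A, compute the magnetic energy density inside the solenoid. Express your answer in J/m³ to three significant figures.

u ≈ 2.83 J/m³

B = μ₀nI = (4π×10⁻⁷)(1.020×10^3)(2.08) = 2.666×10^-3 T.
u = B²/(2μ₀) = (2.666×10^-3)²/(2×4π×10⁻⁷) = 2.828 J/m³.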